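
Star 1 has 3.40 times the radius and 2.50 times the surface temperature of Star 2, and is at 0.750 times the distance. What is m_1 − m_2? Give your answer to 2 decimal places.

-7.26

L_1/L_2 = (3.40)²(2.50)⁴ = 451.6.
F_1/F_2 = (L_1/L_2)/(d_1/d_2)² = 451.6/0.5625 = 802.8.
m_1 − m_2 = −2.5 log₁₀(802.8) = -7.26.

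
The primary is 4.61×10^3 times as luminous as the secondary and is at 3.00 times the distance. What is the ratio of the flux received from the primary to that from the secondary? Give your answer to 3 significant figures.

F = L/(4πd²), so F_p/F_s = (L_p/L_s) / (d_p/d_s)²
= 4.61×10^3 / (3.00)² = 4.61×10^3 / 9.000 = 512.2.

512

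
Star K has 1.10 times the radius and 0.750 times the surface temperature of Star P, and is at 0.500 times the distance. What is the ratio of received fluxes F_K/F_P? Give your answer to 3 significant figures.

1.53

L_K/L_P = (R_K/R_P)²(T_K/T_P)⁴ = (1.10)² × (0.750)⁴ = 0.3829.
F_K/F_P = (L_K/L_P)/(d_K/d_P)² = 0.3829 / (0.500)² = 1.531.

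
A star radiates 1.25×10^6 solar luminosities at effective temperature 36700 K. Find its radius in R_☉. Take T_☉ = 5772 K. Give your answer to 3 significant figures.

27.7 R_☉

R/R_☉ = √(L/L_☉) / (T/T_☉)² = √(1.25×10^6) / (6.358)²
       = 1118 / 40.43 = 27.66.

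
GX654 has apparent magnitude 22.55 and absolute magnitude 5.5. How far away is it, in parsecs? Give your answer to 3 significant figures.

2.57×10^4 pc

m − M = 5 log₁₀(d/10 pc)
22.55 − (5.5) = 17.05 = 5 log₁₀(d/10)
d = 10 × 10^(17.05/5) = 10 × 10^3.410 = 2.570×10^4 pc.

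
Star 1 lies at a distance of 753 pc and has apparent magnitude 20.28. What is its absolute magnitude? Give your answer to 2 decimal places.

M = m − 5 log₁₀(d/10 pc) = 20.28 − 5 log₁₀(753/10)
  = 20.28 − 5 × 1.877 = 20.28 − 9.38 = 10.90.

10.90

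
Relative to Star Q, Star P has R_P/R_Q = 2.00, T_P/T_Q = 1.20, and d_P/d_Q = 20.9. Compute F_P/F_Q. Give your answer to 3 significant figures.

0.0190

L_P/L_Q = (R_P/R_Q)²(T_P/T_Q)⁴ = (2.00)² × (1.20)⁴ = 8.294.
F_P/F_Q = (L_P/L_Q)/(d_P/d_Q)² = 8.294 / (20.9)² = 0.01899.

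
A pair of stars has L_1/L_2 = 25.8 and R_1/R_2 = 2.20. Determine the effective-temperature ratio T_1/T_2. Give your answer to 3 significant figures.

L ∝ R²T⁴ gives T ∝ (L/R²)^(1/4), so
T_1/T_2 = (25.8 / 2.20²)^(1/4) = (5.331)^(1/4) = 1.519.

1.52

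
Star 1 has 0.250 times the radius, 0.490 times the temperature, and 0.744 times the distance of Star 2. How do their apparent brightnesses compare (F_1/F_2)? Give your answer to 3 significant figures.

0.00651

L_1/L_2 = (R_1/R_2)²(T_1/T_2)⁴ = (0.250)² × (0.490)⁴ = 0.003603.
F_1/F_2 = (L_1/L_2)/(d_1/d_2)² = 0.003603 / (0.744)² = 0.006509.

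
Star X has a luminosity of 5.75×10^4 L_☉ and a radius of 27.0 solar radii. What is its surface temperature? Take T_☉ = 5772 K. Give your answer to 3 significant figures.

T/T_☉ = (L/L_☉)^(1/4) / (R/R_☉)^(1/2)
T = 5772 × (5.75×10^4)^(1/4) / √(27.0) = 5772 × 15.49 / 5.196 = 1.720×10^4 K.

1.72×10^4 K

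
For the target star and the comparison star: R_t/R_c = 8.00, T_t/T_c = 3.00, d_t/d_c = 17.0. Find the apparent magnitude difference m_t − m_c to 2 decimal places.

L_t/L_c = (8.00)²(3.00)⁴ = 5184.
F_t/F_c = (L_t/L_c)/(d_t/d_c)² = 5184/289.0 = 17.94.
m_t − m_c = −2.5 log₁₀(17.94) = -3.13.

-3.13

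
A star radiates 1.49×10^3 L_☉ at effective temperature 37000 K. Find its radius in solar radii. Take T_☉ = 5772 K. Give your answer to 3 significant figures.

0.939 solar radii

R/R_☉ = √(L/L_☉) / (T/T_☉)² = √(1.49×10^3) / (6.410)²
       = 38.60 / 41.09 = 0.9394.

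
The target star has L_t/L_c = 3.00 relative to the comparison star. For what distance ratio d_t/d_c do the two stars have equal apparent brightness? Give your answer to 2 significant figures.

1.7

Equal flux requires L_t/d_t² = L_c/d_c², so d_t/d_c = √(L_t/L_c)
= √(3.00) = 1.732.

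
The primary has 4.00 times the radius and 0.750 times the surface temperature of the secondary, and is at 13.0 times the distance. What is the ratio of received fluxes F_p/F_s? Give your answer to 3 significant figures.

0.0300

L_p/L_s = (R_p/R_s)²(T_p/T_s)⁴ = (4.00)² × (0.750)⁴ = 5.062.
F_p/F_s = (L_p/L_s)/(d_p/d_s)² = 5.062 / (13.0)² = 0.02996.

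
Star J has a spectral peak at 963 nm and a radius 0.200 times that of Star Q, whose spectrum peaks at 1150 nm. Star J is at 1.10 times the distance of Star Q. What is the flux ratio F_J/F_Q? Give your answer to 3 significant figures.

0.0672

Wien's law: T_J/T_Q = λ_Q/λ_J = 1150/963 = 1.194.
L_J/L_Q = (R_J/R_Q)²(T_J/T_Q)⁴ = (0.200)²(1.194)⁴ = 0.08135.
F_J/F_Q = (L_J/L_Q)/(d_J/d_Q)² = 0.08135/(1.10)² = 0.06723.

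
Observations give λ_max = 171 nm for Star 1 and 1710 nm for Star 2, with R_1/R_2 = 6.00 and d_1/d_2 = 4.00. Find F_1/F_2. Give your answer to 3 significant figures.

Wien's law: T_1/T_2 = λ_2/λ_1 = 1710/171 = 10.00.
L_1/L_2 = (R_1/R_2)²(T_1/T_2)⁴ = (6.00)²(10.00)⁴ = 3.600×10^5.
F_1/F_2 = (L_1/L_2)/(d_1/d_2)² = 3.600×10^5/(4.00)² = 2.250×10^4.

2.25×10^4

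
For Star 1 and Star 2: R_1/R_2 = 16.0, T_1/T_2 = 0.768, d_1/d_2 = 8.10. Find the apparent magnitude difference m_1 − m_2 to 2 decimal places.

-0.33

L_1/L_2 = (16.0)²(0.768)⁴ = 89.06.
F_1/F_2 = (L_1/L_2)/(d_1/d_2)² = 89.06/65.61 = 1.357.
m_1 − m_2 = −2.5 log₁₀(1.357) = -0.33.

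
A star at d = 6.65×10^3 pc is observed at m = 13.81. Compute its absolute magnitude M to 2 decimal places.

M = m − 5 log₁₀(d/10 pc) = 13.81 − 5 log₁₀(6.65×10^3/10)
  = 13.81 − 5 × 2.823 = 13.81 − 14.11 = -0.30.

-0.30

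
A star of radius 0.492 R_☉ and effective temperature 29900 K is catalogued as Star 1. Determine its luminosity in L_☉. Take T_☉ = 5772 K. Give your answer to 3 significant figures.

174 L_☉

L/L_☉ = (R/R_☉)² (T/T_☉)⁴ = (0.492)² × (29900/5772)⁴
       = 0.2421 × (5.180)⁴ = 0.2421 × 720.1 = 174.3.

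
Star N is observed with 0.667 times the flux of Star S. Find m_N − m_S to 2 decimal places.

m_N − m_S = −2.5 log₁₀(F_N/F_S) = −2.5 log₁₀(0.667) = −2.5 × (-0.176) = 0.440.

0.44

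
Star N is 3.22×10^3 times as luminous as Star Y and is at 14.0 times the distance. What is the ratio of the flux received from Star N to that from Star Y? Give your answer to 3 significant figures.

16.4

F = L/(4πd²), so F_N/F_Y = (L_N/L_Y) / (d_N/d_Y)²
= 3.22×10^3 / (14.0)² = 3.22×10^3 / 196.0 = 16.43.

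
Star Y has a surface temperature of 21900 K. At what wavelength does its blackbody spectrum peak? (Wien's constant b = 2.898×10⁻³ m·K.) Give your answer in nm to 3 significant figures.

132 nm

λ_max = b/T = 2.898×10⁻³ / 21900 = 1.32×10^-7 m = 132.3 nm.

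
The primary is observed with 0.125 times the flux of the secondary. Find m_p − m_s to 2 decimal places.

2.26

m_p − m_s = −2.5 log₁₀(F_p/F_s) = −2.5 log₁₀(0.125) = −2.5 × (-0.903) = 2.258.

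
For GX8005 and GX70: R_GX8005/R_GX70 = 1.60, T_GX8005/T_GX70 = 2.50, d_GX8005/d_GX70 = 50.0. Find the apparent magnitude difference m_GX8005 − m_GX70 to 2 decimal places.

L_GX8005/L_GX70 = (1.60)²(2.50)⁴ = 100.0.
F_GX8005/F_GX70 = (L_GX8005/L_GX70)/(d_GX8005/d_GX70)² = 100.0/2500 = 0.04000.
m_GX8005 − m_GX70 = −2.5 log₁₀(0.04000) = 3.49.

3.49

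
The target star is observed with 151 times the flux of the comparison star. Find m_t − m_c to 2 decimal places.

m_t − m_c = −2.5 log₁₀(F_t/F_c) = −2.5 log₁₀(151) = −2.5 × (2.179) = -5.447.

-5.45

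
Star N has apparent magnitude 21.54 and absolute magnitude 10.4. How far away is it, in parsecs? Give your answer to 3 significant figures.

1.69×10^3 pc

m − M = 5 log₁₀(d/10 pc)
21.54 − (10.4) = 11.14 = 5 log₁₀(d/10)
d = 10 × 10^(11.14/5) = 10 × 10^2.228 = 1690 pc.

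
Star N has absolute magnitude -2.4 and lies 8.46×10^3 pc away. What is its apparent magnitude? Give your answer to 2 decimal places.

12.24

m = M + 5 log₁₀(d/10 pc) = -2.4 + 5 log₁₀(8.46×10^3/10)
  = -2.4 + 5 × 2.927 = -2.4 + 14.64 = 12.24.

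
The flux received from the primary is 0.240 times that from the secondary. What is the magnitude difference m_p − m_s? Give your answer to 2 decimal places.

1.55

m_p − m_s = −2.5 log₁₀(F_p/F_s) = −2.5 log₁₀(0.240) = −2.5 × (-0.620) = 1.549.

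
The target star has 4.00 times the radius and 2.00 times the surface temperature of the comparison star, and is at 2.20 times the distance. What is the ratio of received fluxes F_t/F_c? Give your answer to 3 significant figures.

52.9

L_t/L_c = (R_t/R_c)²(T_t/T_c)⁴ = (4.00)² × (2.00)⁴ = 256.0.
F_t/F_c = (L_t/L_c)/(d_t/d_c)² = 256.0 / (2.20)² = 52.89.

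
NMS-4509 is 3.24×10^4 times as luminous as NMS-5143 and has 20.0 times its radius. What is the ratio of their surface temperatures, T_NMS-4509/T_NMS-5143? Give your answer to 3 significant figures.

3.00

L ∝ R²T⁴ gives T ∝ (L/R²)^(1/4), so
T_NMS-4509/T_NMS-5143 = (3.24×10^4 / 20.0²)^(1/4) = (81.00)^(1/4) = 3.000.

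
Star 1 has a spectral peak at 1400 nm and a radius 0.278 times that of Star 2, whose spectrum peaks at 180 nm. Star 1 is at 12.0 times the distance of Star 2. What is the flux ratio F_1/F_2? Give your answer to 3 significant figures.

1.47×10^-7

Wien's law: T_1/T_2 = λ_2/λ_1 = 180/1400 = 0.1286.
L_1/L_2 = (R_1/R_2)²(T_1/T_2)⁴ = (0.278)²(0.1286)⁴ = 2.112×10^-5.
F_1/F_2 = (L_1/L_2)/(d_1/d_2)² = 2.112×10^-5/(12.0)² = 1.467×10^-7.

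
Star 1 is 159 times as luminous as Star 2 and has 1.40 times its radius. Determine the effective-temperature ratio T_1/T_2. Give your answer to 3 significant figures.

L ∝ R²T⁴ gives T ∝ (L/R²)^(1/4), so
T_1/T_2 = (159 / 1.40²)^(1/4) = (81.12)^(1/4) = 3.001.

3.00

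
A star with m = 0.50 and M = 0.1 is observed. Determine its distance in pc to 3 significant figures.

m − M = 5 log₁₀(d/10 pc)
0.50 − (0.1) = 0.40 = 5 log₁₀(d/10)
d = 10 × 10^(0.40/5) = 10 × 10^0.080 = 12.02 pc.

12.0 pc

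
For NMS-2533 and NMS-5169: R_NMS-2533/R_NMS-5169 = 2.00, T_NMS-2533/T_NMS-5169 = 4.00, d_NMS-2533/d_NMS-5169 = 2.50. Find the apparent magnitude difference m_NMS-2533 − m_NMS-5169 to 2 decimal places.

-5.54

L_NMS-2533/L_NMS-5169 = (2.00)²(4.00)⁴ = 1024.
F_NMS-2533/F_NMS-5169 = (L_NMS-2533/L_NMS-5169)/(d_NMS-2533/d_NMS-5169)² = 1024/6.250 = 163.8.
m_NMS-2533 − m_NMS-5169 = −2.5 log₁₀(163.8) = -5.54.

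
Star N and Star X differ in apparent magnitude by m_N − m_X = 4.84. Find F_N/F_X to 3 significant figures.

0.0116

F_N/F_X = 10^(−(m_N − m_X)/2.5) = 10^(-4.84/2.5) = 10^-1.936 = 0.01159.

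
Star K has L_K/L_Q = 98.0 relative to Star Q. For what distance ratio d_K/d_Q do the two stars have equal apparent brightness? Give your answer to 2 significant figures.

9.9

Equal flux requires L_K/d_K² = L_Q/d_Q², so d_K/d_Q = √(L_K/L_Q)
= √(98.0) = 9.899.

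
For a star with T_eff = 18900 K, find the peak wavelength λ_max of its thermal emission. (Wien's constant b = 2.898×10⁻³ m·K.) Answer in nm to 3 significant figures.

153 nm

λ_max = b/T = 2.898×10⁻³ / 18900 = 1.53×10^-7 m = 153.3 nm.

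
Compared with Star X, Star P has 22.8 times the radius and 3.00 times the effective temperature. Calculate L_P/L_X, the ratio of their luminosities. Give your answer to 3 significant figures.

From the Stefan–Boltzmann law, L ∝ R²T⁴, so
L_P/L_X = (R_P/R_X)² (T_P/T_X)⁴ = (22.8)² × (3.00)⁴ = 519.8 × 81.00 = 4.211×10^4.

4.21×10^4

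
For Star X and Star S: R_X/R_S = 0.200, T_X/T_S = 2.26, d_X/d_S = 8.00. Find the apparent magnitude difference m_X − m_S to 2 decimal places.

4.47

L_X/L_S = (0.200)²(2.26)⁴ = 1.044.
F_X/F_S = (L_X/L_S)/(d_X/d_S)² = 1.044/64.00 = 0.01630.
m_X − m_S = −2.5 log₁₀(0.01630) = 4.47.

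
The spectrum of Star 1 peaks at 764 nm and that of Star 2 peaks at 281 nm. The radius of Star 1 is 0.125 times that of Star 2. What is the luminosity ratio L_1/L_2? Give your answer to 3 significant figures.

Wien's law gives T ∝ 1/λ_max, so T_1/T_2 = λ_2/λ_1 = 281/764 = 0.3678.
Then L ∝ R²T⁴ gives L_1/L_2 = (0.125)² × (0.3678)⁴ = 0.01562 × 0.01830 = 2.859×10^-4.

2.86×10^-4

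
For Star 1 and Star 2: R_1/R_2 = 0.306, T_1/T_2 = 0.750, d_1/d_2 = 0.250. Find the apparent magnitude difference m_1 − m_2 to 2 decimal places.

0.81

L_1/L_2 = (0.306)²(0.750)⁴ = 0.02963.
F_1/F_2 = (L_1/L_2)/(d_1/d_2)² = 0.02963/0.06250 = 0.4740.
m_1 − m_2 = −2.5 log₁₀(0.4740) = 0.81.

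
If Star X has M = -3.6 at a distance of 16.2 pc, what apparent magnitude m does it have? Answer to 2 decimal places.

-2.55

m = M + 5 log₁₀(d/10 pc) = -3.6 + 5 log₁₀(16.2/10)
  = -3.6 + 5 × 0.210 = -3.6 + 1.05 = -2.55.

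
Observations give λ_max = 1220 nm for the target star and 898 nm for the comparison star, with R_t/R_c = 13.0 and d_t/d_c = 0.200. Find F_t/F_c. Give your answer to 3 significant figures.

Wien's law: T_t/T_c = λ_c/λ_t = 898/1220 = 0.7361.
L_t/L_c = (R_t/R_c)²(T_t/T_c)⁴ = (13.0)²(0.7361)⁴ = 49.61.
F_t/F_c = (L_t/L_c)/(d_t/d_c)² = 49.61/(0.200)² = 1240.

1.24×10^3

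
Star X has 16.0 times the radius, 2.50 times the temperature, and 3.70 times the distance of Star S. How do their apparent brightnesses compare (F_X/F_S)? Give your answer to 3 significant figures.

730

L_X/L_S = (R_X/R_S)²(T_X/T_S)⁴ = (16.0)² × (2.50)⁴ = 1.000×10^4.
F_X/F_S = (L_X/L_S)/(d_X/d_S)² = 1.000×10^4 / (3.70)² = 730.5.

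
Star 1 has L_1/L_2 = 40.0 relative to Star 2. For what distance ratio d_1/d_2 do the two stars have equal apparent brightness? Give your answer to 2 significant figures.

Equal flux requires L_1/d_1² = L_2/d_2², so d_1/d_2 = √(L_1/L_2)
= √(40.0) = 6.325.

6.3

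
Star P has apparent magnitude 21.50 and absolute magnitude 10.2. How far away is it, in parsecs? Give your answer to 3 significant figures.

1.82×10^3 pc

m − M = 5 log₁₀(d/10 pc)
21.50 − (10.2) = 11.30 = 5 log₁₀(d/10)
d = 10 × 10^(11.30/5) = 10 × 10^2.260 = 1820 pc.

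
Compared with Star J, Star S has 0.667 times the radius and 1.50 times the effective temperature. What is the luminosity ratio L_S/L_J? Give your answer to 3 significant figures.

2.25

From the Stefan–Boltzmann law, L ∝ R²T⁴, so
L_S/L_J = (R_S/R_J)² (T_S/T_J)⁴ = (0.667)² × (1.50)⁴ = 0.4449 × 5.062 = 2.252.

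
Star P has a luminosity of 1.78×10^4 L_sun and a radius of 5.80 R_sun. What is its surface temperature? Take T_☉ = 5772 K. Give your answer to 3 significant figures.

2.77×10^4 K

T/T_☉ = (L/L_☉)^(1/4) / (R/R_☉)^(1/2)
T = 5772 × (1.78×10^4)^(1/4) / √(5.80) = 5772 × 11.55 / 2.408 = 2.768×10^4 K.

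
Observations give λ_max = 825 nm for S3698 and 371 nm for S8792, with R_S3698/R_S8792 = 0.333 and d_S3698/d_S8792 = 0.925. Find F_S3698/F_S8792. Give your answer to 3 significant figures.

Wien's law: T_S3698/T_S8792 = λ_S8792/λ_S3698 = 371/825 = 0.4497.
L_S3698/L_S8792 = (R_S3698/R_S8792)²(T_S3698/T_S8792)⁴ = (0.333)²(0.4497)⁴ = 0.004535.
F_S3698/F_S8792 = (L_S3698/L_S8792)/(d_S3698/d_S8792)² = 0.004535/(0.925)² = 0.005300.

0.00530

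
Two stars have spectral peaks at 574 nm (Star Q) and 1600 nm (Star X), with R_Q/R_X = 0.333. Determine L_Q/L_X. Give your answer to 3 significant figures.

6.69

Wien's law gives T ∝ 1/λ_max, so T_Q/T_X = λ_X/λ_Q = 1600/574 = 2.787.
Then L ∝ R²T⁴ gives L_Q/L_X = (0.333)² × (2.787)⁴ = 0.1109 × 60.37 = 6.695.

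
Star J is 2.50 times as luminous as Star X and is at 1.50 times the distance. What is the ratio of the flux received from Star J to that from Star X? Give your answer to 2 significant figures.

1.1

F = L/(4πd²), so F_J/F_X = (L_J/L_X) / (d_J/d_X)²
= 2.50 / (1.50)² = 2.50 / 2.250 = 1.111.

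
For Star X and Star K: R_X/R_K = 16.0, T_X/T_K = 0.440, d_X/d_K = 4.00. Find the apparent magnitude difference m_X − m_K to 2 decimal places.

L_X/L_K = (16.0)²(0.440)⁴ = 9.595.
F_X/F_K = (L_X/L_K)/(d_X/d_K)² = 9.595/16.00 = 0.5997.
m_X − m_K = −2.5 log₁₀(0.5997) = 0.56.

0.56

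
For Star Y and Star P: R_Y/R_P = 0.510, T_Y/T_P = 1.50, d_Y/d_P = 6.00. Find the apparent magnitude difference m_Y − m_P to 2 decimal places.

L_Y/L_P = (0.510)²(1.50)⁴ = 1.317.
F_Y/F_P = (L_Y/L_P)/(d_Y/d_P)² = 1.317/36.00 = 0.03658.
m_Y − m_P = −2.5 log₁₀(0.03658) = 3.59.

3.59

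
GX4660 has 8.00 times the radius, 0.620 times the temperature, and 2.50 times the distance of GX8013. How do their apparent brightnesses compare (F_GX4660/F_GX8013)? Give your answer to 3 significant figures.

1.51

L_GX4660/L_GX8013 = (R_GX4660/R_GX8013)²(T_GX4660/T_GX8013)⁴ = (8.00)² × (0.620)⁴ = 9.457.
F_GX4660/F_GX8013 = (L_GX4660/L_GX8013)/(d_GX4660/d_GX8013)² = 9.457 / (2.50)² = 1.513.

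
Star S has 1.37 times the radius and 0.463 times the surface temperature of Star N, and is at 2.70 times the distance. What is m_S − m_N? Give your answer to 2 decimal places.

4.82

L_S/L_N = (1.37)²(0.463)⁴ = 0.08625.
F_S/F_N = (L_S/L_N)/(d_S/d_N)² = 0.08625/7.290 = 0.01183.
m_S − m_N = −2.5 log₁₀(0.01183) = 4.82.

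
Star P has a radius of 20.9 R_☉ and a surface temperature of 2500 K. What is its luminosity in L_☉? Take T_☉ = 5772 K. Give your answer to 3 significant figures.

L/L_☉ = (R/R_☉)² (T/T_☉)⁴ = (20.9)² × (2500/5772)⁴
       = 436.8 × (0.4331)⁴ = 436.8 × 0.03519 = 15.37.

15.4 L_☉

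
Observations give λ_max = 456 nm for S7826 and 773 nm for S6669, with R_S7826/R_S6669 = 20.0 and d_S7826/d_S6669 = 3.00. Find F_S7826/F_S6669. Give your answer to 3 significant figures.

Wien's law: T_S7826/T_S6669 = λ_S6669/λ_S7826 = 773/456 = 1.695.
L_S7826/L_S6669 = (R_S7826/R_S6669)²(T_S7826/T_S6669)⁴ = (20.0)²(1.695)⁴ = 3303.
F_S7826/F_S6669 = (L_S7826/L_S6669)/(d_S7826/d_S6669)² = 3303/(3.00)² = 367.0.

367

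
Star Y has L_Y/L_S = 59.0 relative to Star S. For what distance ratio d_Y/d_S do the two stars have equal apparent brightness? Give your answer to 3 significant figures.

Equal flux requires L_Y/d_Y² = L_S/d_S², so d_Y/d_S = √(L_Y/L_S)
= √(59.0) = 7.681.

7.68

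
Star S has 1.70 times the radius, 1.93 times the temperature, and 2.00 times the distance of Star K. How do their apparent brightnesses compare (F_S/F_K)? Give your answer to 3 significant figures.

10.0

L_S/L_K = (R_S/R_K)²(T_S/T_K)⁴ = (1.70)² × (1.93)⁴ = 40.10.
F_S/F_K = (L_S/L_K)/(d_S/d_K)² = 40.10 / (2.00)² = 10.02.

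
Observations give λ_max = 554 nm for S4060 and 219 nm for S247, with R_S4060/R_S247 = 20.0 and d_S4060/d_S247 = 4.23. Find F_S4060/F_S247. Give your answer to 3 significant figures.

0.546

Wien's law: T_S4060/T_S247 = λ_S247/λ_S4060 = 219/554 = 0.3953.
L_S4060/L_S247 = (R_S4060/R_S247)²(T_S4060/T_S247)⁴ = (20.0)²(0.3953)⁴ = 9.768.
F_S4060/F_S247 = (L_S4060/L_S247)/(d_S4060/d_S247)² = 9.768/(4.23)² = 0.5459.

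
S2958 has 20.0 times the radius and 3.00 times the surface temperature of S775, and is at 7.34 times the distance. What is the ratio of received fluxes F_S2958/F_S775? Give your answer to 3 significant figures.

L_S2958/L_S775 = (R_S2958/R_S775)²(T_S2958/T_S775)⁴ = (20.0)² × (3.00)⁴ = 3.240×10^4.
F_S2958/F_S775 = (L_S2958/L_S775)/(d_S2958/d_S775)² = 3.240×10^4 / (7.34)² = 601.4.

601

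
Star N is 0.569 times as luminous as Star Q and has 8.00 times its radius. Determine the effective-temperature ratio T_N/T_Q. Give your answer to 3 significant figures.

L ∝ R²T⁴ gives T ∝ (L/R²)^(1/4), so
T_N/T_Q = (0.569 / 8.00²)^(1/4) = (0.008891)^(1/4) = 0.3071.

0.307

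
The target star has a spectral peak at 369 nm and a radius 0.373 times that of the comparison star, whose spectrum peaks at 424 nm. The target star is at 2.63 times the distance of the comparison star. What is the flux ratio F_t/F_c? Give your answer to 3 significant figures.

Wien's law: T_t/T_c = λ_c/λ_t = 424/369 = 1.149.
L_t/L_c = (R_t/R_c)²(T_t/T_c)⁴ = (0.373)²(1.149)⁴ = 0.2425.
F_t/F_c = (L_t/L_c)/(d_t/d_c)² = 0.2425/(2.63)² = 0.03506.

0.0351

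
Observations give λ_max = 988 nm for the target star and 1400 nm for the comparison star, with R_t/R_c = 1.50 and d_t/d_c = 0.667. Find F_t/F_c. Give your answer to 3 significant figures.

20.4

Wien's law: T_t/T_c = λ_c/λ_t = 1400/988 = 1.417.
L_t/L_c = (R_t/R_c)²(T_t/T_c)⁴ = (1.50)²(1.417)⁴ = 9.071.
F_t/F_c = (L_t/L_c)/(d_t/d_c)² = 9.071/(0.667)² = 20.39.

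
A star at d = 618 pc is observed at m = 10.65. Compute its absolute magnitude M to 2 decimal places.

M = m − 5 log₁₀(d/10 pc) = 10.65 − 5 log₁₀(618/10)
  = 10.65 − 5 × 1.791 = 10.65 − 8.95 = 1.70.

1.70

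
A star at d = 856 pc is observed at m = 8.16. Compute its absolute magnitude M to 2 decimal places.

M = m − 5 log₁₀(d/10 pc) = 8.16 − 5 log₁₀(856/10)
  = 8.16 − 5 × 1.932 = 8.16 − 9.66 = -1.50.

-1.50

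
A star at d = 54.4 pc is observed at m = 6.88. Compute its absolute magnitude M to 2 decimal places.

M = m − 5 log₁₀(d/10 pc) = 6.88 − 5 log₁₀(54.4/10)
  = 6.88 − 5 × 0.736 = 6.88 − 3.68 = 3.20.

3.20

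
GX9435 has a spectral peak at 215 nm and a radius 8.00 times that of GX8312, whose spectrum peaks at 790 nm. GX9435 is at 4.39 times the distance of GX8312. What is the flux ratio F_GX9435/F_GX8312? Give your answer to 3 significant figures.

Wien's law: T_GX9435/T_GX8312 = λ_GX8312/λ_GX9435 = 790/215 = 3.674.
L_GX9435/L_GX8312 = (R_GX9435/R_GX8312)²(T_GX9435/T_GX8312)⁴ = (8.00)²(3.674)⁴ = 1.167×10^4.
F_GX9435/F_GX8312 = (L_GX9435/L_GX8312)/(d_GX9435/d_GX8312)² = 1.167×10^4/(4.39)² = 605.3.

605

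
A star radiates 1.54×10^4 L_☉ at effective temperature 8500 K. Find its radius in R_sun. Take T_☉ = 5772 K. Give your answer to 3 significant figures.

57.2 R_sun

R/R_☉ = √(L/L_☉) / (T/T_☉)² = √(1.54×10^4) / (1.473)²
       = 124.1 / 2.169 = 57.22.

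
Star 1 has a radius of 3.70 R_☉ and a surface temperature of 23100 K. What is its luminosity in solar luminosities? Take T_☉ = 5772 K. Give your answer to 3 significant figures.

L/L_☉ = (R/R_☉)² (T/T_☉)⁴ = (3.70)² × (23100/5772)⁴
       = 13.69 × (4.002)⁴ = 13.69 × 256.5 = 3512.

3.51×10^3 solar luminosities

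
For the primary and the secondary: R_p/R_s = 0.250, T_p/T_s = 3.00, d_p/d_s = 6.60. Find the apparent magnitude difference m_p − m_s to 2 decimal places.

L_p/L_s = (0.250)²(3.00)⁴ = 5.062.
F_p/F_s = (L_p/L_s)/(d_p/d_s)² = 5.062/43.56 = 0.1162.
m_p − m_s = −2.5 log₁₀(0.1162) = 2.34.

2.34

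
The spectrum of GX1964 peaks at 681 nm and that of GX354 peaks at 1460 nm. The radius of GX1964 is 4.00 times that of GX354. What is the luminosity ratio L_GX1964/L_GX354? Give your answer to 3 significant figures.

338

Wien's law gives T ∝ 1/λ_max, so T_GX1964/T_GX354 = λ_GX354/λ_GX1964 = 1460/681 = 2.144.
Then L ∝ R²T⁴ gives L_GX1964/L_GX354 = (4.00)² × (2.144)⁴ = 16.00 × 21.13 = 338.0.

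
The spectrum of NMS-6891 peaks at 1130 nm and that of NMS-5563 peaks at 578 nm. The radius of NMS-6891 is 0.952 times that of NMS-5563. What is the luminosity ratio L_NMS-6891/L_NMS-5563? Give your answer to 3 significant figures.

Wien's law gives T ∝ 1/λ_max, so T_NMS-6891/T_NMS-5563 = λ_NMS-5563/λ_NMS-6891 = 578/1130 = 0.5115.
Then L ∝ R²T⁴ gives L_NMS-6891/L_NMS-5563 = (0.952)² × (0.5115)⁴ = 0.9063 × 0.06845 = 0.06204.

0.0620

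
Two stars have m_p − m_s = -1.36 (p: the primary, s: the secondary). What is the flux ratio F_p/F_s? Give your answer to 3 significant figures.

F_p/F_s = 10^(−(m_p − m_s)/2.5) = 10^(1.36/2.5) = 10^0.544 = 3.499.

3.50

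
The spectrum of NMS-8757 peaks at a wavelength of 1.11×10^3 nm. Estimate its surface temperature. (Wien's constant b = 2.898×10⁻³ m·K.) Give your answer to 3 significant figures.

T = b/λ_max = 2.898×10⁻³ / (1.11×10^3×10⁻⁹) = 2611 K.

2.61×10^3 K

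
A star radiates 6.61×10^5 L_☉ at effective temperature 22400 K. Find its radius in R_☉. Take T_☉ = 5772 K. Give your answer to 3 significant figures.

R/R_☉ = √(L/L_☉) / (T/T_☉)² = √(6.61×10^5) / (3.881)²
       = 813.0 / 15.06 = 53.98.

54.0 R_☉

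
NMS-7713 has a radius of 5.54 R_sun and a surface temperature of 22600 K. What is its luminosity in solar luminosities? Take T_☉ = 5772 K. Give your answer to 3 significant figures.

L/L_☉ = (R/R_☉)² (T/T_☉)⁴ = (5.54)² × (22600/5772)⁴
       = 30.69 × (3.915)⁴ = 30.69 × 235.0 = 7214.

7.21×10^3 solar luminosities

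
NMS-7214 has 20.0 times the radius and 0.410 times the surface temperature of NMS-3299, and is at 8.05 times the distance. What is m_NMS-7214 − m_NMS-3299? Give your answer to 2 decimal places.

L_NMS-7214/L_NMS-3299 = (20.0)²(0.410)⁴ = 11.30.
F_NMS-7214/F_NMS-3299 = (L_NMS-7214/L_NMS-3299)/(d_NMS-7214/d_NMS-3299)² = 11.30/64.80 = 0.1744.
m_NMS-7214 − m_NMS-3299 = −2.5 log₁₀(0.1744) = 1.90.

1.90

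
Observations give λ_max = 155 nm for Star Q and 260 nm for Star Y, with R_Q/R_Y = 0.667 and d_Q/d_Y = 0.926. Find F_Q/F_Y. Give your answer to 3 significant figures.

4.11

Wien's law: T_Q/T_Y = λ_Y/λ_Q = 260/155 = 1.677.
L_Q/L_Y = (R_Q/R_Y)²(T_Q/T_Y)⁴ = (0.667)²(1.677)⁴ = 3.522.
F_Q/F_Y = (L_Q/L_Y)/(d_Q/d_Y)² = 3.522/(0.926)² = 4.108.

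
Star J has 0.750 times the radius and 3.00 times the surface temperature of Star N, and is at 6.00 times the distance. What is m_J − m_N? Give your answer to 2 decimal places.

L_J/L_N = (0.750)²(3.00)⁴ = 45.56.
F_J/F_N = (L_J/L_N)/(d_J/d_N)² = 45.56/36.00 = 1.266.
m_J − m_N = −2.5 log₁₀(1.266) = -0.26.

-0.26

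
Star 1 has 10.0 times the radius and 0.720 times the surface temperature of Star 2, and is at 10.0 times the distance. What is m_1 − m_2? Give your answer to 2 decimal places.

L_1/L_2 = (10.0)²(0.720)⁴ = 26.87.
F_1/F_2 = (L_1/L_2)/(d_1/d_2)² = 26.87/100.0 = 0.2687.
m_1 − m_2 = −2.5 log₁₀(0.2687) = 1.43.

1.43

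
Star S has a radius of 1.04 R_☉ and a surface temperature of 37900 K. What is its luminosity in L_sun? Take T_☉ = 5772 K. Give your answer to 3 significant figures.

2.01×10^3 L_sun

L/L_☉ = (R/R_☉)² (T/T_☉)⁴ = (1.04)² × (37900/5772)⁴
       = 1.082 × (6.566)⁴ = 1.082 × 1859 = 2011.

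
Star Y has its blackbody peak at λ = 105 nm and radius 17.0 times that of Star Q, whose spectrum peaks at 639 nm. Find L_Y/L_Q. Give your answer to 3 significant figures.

3.96×10^5

Wien's law gives T ∝ 1/λ_max, so T_Y/T_Q = λ_Q/λ_Y = 639/105 = 6.086.
Then L ∝ R²T⁴ gives L_Y/L_Q = (17.0)² × (6.086)⁴ = 289.0 × 1372 = 3.964×10^5.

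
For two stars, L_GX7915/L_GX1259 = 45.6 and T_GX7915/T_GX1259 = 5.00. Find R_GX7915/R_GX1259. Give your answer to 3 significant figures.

0.270

L ∝ R²T⁴ gives R ∝ √L / T², so
R_GX7915/R_GX1259 = √(45.6) / (5.00)² = 6.753 / 25.00 = 0.2701.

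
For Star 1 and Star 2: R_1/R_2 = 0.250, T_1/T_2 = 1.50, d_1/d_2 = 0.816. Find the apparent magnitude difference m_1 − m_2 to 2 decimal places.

L_1/L_2 = (0.250)²(1.50)⁴ = 0.3164.
F_1/F_2 = (L_1/L_2)/(d_1/d_2)² = 0.3164/0.6659 = 0.4752.
m_1 − m_2 = −2.5 log₁₀(0.4752) = 0.81.

0.81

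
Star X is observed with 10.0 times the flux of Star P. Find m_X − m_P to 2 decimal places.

-2.50

m_X − m_P = −2.5 log₁₀(F_X/F_P) = −2.5 log₁₀(10.0) = −2.5 × (1.000) = -2.500.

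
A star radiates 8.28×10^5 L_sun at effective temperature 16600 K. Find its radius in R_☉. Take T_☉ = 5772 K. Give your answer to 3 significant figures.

R/R_☉ = √(L/L_☉) / (T/T_☉)² = √(8.28×10^5) / (2.876)²
       = 909.9 / 8.271 = 110.0.

110 R_☉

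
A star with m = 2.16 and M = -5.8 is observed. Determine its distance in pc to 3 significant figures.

m − M = 5 log₁₀(d/10 pc)
2.16 − (-5.8) = 7.96 = 5 log₁₀(d/10)
d = 10 × 10^(7.96/5) = 10 × 10^1.592 = 390.8 pc.

391 pc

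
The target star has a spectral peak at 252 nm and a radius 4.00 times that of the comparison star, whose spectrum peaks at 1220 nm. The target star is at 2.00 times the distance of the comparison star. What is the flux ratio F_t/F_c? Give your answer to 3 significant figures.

2.20×10^3

Wien's law: T_t/T_c = λ_c/λ_t = 1220/252 = 4.841.
L_t/L_c = (R_t/R_c)²(T_t/T_c)⁴ = (4.00)²(4.841)⁴ = 8789.
F_t/F_c = (L_t/L_c)/(d_t/d_c)² = 8789/(2.00)² = 2197.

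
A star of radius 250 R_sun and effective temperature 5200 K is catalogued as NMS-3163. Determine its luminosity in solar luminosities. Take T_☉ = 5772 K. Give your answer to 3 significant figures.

L/L_☉ = (R/R_☉)² (T/T_☉)⁴ = (250)² × (5200/5772)⁴
       = 6.250×10^4 × (0.9009)⁴ = 6.250×10^4 × 0.6587 = 4.117×10^4.

4.12×10^4 solar luminosities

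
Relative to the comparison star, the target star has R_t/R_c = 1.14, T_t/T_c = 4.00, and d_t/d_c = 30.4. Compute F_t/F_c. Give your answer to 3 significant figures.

L_t/L_c = (R_t/R_c)²(T_t/T_c)⁴ = (1.14)² × (4.00)⁴ = 332.7.
F_t/F_c = (L_t/L_c)/(d_t/d_c)² = 332.7 / (30.4)² = 0.3600.

0.360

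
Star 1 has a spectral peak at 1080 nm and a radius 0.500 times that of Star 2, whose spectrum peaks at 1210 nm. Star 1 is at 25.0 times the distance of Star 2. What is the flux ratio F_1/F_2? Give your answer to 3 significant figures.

Wien's law: T_1/T_2 = λ_2/λ_1 = 1210/1080 = 1.120.
L_1/L_2 = (R_1/R_2)²(T_1/T_2)⁴ = (0.500)²(1.120)⁴ = 0.3939.
F_1/F_2 = (L_1/L_2)/(d_1/d_2)² = 0.3939/(25.0)² = 6.302×10^-4.

6.30×10^-4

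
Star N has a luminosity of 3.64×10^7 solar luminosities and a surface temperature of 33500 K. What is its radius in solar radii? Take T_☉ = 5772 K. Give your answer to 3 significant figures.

179 solar radii

R/R_☉ = √(L/L_☉) / (T/T_☉)² = √(3.64×10^7) / (5.804)²
       = 6033 / 33.69 = 179.1.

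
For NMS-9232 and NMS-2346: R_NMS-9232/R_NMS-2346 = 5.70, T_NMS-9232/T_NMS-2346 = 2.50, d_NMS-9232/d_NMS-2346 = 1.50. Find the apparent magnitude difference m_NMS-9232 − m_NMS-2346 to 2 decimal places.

-6.88

L_NMS-9232/L_NMS-2346 = (5.70)²(2.50)⁴ = 1269.
F_NMS-9232/F_NMS-2346 = (L_NMS-9232/L_NMS-2346)/(d_NMS-9232/d_NMS-2346)² = 1269/2.250 = 564.1.
m_NMS-9232 − m_NMS-2346 = −2.5 log₁₀(564.1) = -6.88.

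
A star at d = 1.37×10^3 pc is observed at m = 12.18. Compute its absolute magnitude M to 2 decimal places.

1.50

M = m − 5 log₁₀(d/10 pc) = 12.18 − 5 log₁₀(1.37×10^3/10)
  = 12.18 − 5 × 2.137 = 12.18 − 10.68 = 1.50.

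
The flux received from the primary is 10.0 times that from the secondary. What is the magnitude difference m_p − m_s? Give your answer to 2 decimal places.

m_p − m_s = −2.5 log₁₀(F_p/F_s) = −2.5 log₁₀(10.0) = −2.5 × (1.000) = -2.500.

-2.50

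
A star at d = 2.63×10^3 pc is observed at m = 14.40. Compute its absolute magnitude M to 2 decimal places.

2.30

M = m − 5 log₁₀(d/10 pc) = 14.40 − 5 log₁₀(2.63×10^3/10)
  = 14.40 − 5 × 2.420 = 14.40 − 12.10 = 2.30.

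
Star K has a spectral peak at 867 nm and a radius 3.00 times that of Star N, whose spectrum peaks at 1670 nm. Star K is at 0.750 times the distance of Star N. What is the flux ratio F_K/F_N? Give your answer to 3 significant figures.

220

Wien's law: T_K/T_N = λ_N/λ_K = 1670/867 = 1.926.
L_K/L_N = (R_K/R_N)²(T_K/T_N)⁴ = (3.00)²(1.926)⁴ = 123.9.
F_K/F_N = (L_K/L_N)/(d_K/d_N)² = 123.9/(0.750)² = 220.2.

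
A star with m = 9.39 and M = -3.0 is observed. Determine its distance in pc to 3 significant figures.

3.01×10^3 pc

m − M = 5 log₁₀(d/10 pc)
9.39 − (-3.0) = 12.39 = 5 log₁₀(d/10)
d = 10 × 10^(12.39/5) = 10 × 10^2.478 = 3006 pc.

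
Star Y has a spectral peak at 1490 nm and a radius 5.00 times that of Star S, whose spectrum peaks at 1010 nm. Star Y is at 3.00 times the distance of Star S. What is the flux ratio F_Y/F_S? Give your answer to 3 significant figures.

Wien's law: T_Y/T_S = λ_S/λ_Y = 1010/1490 = 0.6779.
L_Y/L_S = (R_Y/R_S)²(T_Y/T_S)⁴ = (5.00)²(0.6779)⁴ = 5.278.
F_Y/F_S = (L_Y/L_S)/(d_Y/d_S)² = 5.278/(3.00)² = 0.5865.

0.586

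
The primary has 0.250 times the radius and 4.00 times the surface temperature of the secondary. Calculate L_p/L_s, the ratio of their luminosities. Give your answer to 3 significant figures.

From the Stefan–Boltzmann law, L ∝ R²T⁴, so
L_p/L_s = (R_p/R_s)² (T_p/T_s)⁴ = (0.250)² × (4.00)⁴ = 0.06250 × 256.0 = 16.00.

16.0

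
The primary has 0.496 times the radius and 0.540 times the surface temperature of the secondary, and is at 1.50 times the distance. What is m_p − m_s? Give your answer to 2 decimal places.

5.08

L_p/L_s = (0.496)²(0.540)⁴ = 0.02092.
F_p/F_s = (L_p/L_s)/(d_p/d_s)² = 0.02092/2.250 = 0.009297.
m_p − m_s = −2.5 log₁₀(0.009297) = 5.08.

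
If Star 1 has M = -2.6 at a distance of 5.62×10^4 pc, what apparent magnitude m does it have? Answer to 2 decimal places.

16.15

m = M + 5 log₁₀(d/10 pc) = -2.6 + 5 log₁₀(5.62×10^4/10)
  = -2.6 + 5 × 3.750 = -2.6 + 18.75 = 16.15.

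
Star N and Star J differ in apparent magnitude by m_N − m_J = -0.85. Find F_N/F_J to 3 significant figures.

2.19

F_N/F_J = 10^(−(m_N − m_J)/2.5) = 10^(0.85/2.5) = 10^0.340 = 2.188.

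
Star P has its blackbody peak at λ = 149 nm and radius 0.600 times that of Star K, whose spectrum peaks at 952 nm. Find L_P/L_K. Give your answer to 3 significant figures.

Wien's law gives T ∝ 1/λ_max, so T_P/T_K = λ_K/λ_P = 952/149 = 6.389.
Then L ∝ R²T⁴ gives L_P/L_K = (0.600)² × (6.389)⁴ = 0.3600 × 1666 = 599.9.

600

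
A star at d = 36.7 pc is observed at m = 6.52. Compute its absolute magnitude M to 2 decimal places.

M = m − 5 log₁₀(d/10 pc) = 6.52 − 5 log₁₀(36.7/10)
  = 6.52 − 5 × 0.565 = 6.52 − 2.82 = 3.70.

3.70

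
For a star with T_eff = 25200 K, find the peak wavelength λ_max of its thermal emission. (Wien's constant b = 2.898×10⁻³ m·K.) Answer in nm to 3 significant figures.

115 nm

λ_max = b/T = 2.898×10⁻³ / 25200 = 1.15×10^-7 m = 115.0 nm.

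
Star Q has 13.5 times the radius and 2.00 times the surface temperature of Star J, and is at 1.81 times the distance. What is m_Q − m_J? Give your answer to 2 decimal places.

L_Q/L_J = (13.5)²(2.00)⁴ = 2916.
F_Q/F_J = (L_Q/L_J)/(d_Q/d_J)² = 2916/3.276 = 890.1.
m_Q − m_J = −2.5 log₁₀(890.1) = -7.37.

-7.37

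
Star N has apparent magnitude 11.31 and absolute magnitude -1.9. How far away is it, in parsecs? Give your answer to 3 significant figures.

m − M = 5 log₁₀(d/10 pc)
11.31 − (-1.9) = 13.21 = 5 log₁₀(d/10)
d = 10 × 10^(13.21/5) = 10 × 10^2.642 = 4385 pc.

4.39×10^3 pc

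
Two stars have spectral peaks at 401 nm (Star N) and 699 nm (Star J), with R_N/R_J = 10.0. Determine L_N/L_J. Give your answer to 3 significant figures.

923

Wien's law gives T ∝ 1/λ_max, so T_N/T_J = λ_J/λ_N = 699/401 = 1.743.
Then L ∝ R²T⁴ gives L_N/L_J = (10.0)² × (1.743)⁴ = 100.0 × 9.233 = 923.3.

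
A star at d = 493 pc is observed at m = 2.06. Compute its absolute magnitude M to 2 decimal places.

M = m − 5 log₁₀(d/10 pc) = 2.06 − 5 log₁₀(493/10)
  = 2.06 − 5 × 1.693 = 2.06 − 8.46 = -6.40.

-6.40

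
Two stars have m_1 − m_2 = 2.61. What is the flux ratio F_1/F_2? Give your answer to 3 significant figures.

F_1/F_2 = 10^(−(m_1 − m_2)/2.5) = 10^(-2.61/2.5) = 10^-1.044 = 0.09036.

0.0904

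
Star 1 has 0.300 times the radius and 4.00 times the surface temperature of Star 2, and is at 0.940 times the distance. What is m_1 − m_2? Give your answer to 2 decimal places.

L_1/L_2 = (0.300)²(4.00)⁴ = 23.04.
F_1/F_2 = (L_1/L_2)/(d_1/d_2)² = 23.04/0.8836 = 26.08.
m_1 − m_2 = −2.5 log₁₀(26.08) = -3.54.

-3.54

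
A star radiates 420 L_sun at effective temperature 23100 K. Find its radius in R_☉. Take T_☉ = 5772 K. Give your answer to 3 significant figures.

1.28 R_☉

R/R_☉ = √(L/L_☉) / (T/T_☉)² = √(420) / (4.002)²
       = 20.49 / 16.02 = 1.280.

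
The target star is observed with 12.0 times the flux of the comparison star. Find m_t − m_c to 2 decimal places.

-2.70

m_t − m_c = −2.5 log₁₀(F_t/F_c) = −2.5 log₁₀(12.0) = −2.5 × (1.079) = -2.698.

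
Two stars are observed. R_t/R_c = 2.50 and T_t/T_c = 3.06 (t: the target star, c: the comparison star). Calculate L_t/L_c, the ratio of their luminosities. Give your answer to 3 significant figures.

From the Stefan–Boltzmann law, L ∝ R²T⁴, so
L_t/L_c = (R_t/R_c)² (T_t/T_c)⁴ = (2.50)² × (3.06)⁴ = 6.250 × 87.68 = 548.0.

548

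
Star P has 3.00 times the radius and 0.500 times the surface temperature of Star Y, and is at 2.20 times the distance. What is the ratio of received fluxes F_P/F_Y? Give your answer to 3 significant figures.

0.116

L_P/L_Y = (R_P/R_Y)²(T_P/T_Y)⁴ = (3.00)² × (0.500)⁴ = 0.5625.
F_P/F_Y = (L_P/L_Y)/(d_P/d_Y)² = 0.5625 / (2.20)² = 0.1162.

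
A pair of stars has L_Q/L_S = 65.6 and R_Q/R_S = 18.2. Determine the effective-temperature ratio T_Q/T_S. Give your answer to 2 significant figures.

L ∝ R²T⁴ gives T ∝ (L/R²)^(1/4), so
T_Q/T_S = (65.6 / 18.2²)^(1/4) = (0.1980)^(1/4) = 0.6671.

0.67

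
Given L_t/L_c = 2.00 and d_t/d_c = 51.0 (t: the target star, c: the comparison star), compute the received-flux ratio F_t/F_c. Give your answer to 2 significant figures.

F = L/(4πd²), so F_t/F_c = (L_t/L_c) / (d_t/d_c)²
= 2.00 / (51.0)² = 2.00 / 2601 = 7.689×10^-4.

7.7×10^-4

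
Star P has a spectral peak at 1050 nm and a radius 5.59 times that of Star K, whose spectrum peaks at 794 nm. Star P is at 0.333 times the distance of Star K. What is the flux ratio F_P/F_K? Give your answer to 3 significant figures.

92.1

Wien's law: T_P/T_K = λ_K/λ_P = 794/1050 = 0.7562.
L_P/L_K = (R_P/R_K)²(T_P/T_K)⁴ = (5.59)²(0.7562)⁴ = 10.22.
F_P/F_K = (L_P/L_K)/(d_P/d_K)² = 10.22/(0.333)² = 92.14.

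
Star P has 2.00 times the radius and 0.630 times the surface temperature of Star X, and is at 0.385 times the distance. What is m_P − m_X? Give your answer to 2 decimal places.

-1.57

L_P/L_X = (2.00)²(0.630)⁴ = 0.6301.
F_P/F_X = (L_P/L_X)/(d_P/d_X)² = 0.6301/0.1482 = 4.251.
m_P − m_X = −2.5 log₁₀(4.251) = -1.57.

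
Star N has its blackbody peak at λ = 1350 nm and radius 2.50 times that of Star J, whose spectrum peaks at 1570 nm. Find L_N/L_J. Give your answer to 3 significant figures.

Wien's law gives T ∝ 1/λ_max, so T_N/T_J = λ_J/λ_N = 1570/1350 = 1.163.
Then L ∝ R²T⁴ gives L_N/L_J = (2.50)² × (1.163)⁴ = 6.250 × 1.829 = 11.43.

11.4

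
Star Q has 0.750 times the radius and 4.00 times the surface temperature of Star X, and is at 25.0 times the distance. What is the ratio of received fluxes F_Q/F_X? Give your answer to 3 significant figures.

L_Q/L_X = (R_Q/R_X)²(T_Q/T_X)⁴ = (0.750)² × (4.00)⁴ = 144.0.
F_Q/F_X = (L_Q/L_X)/(d_Q/d_X)² = 144.0 / (25.0)² = 0.2304.

0.230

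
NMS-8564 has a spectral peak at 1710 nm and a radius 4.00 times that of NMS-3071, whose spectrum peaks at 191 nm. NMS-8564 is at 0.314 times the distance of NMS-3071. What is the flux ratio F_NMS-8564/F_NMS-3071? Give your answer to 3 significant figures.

Wien's law: T_NMS-8564/T_NMS-3071 = λ_NMS-3071/λ_NMS-8564 = 191/1710 = 0.1117.
L_NMS-8564/L_NMS-3071 = (R_NMS-8564/R_NMS-3071)²(T_NMS-8564/T_NMS-3071)⁴ = (4.00)²(0.1117)⁴ = 0.002490.
F_NMS-8564/F_NMS-3071 = (L_NMS-8564/L_NMS-3071)/(d_NMS-8564/d_NMS-3071)² = 0.002490/(0.314)² = 0.02526.

0.0253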